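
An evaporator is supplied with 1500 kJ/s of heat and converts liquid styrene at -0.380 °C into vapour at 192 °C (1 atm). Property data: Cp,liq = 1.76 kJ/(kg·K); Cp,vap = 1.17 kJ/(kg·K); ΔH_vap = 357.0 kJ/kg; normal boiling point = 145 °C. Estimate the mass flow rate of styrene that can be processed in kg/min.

Δh = 1.76×(145−-0.380) + 357.0 + 1.17×(192−145) = 667.86 kJ/kg
Q = 1500 kJ/s = 1500 kJ/s = 90000 kJ/min
ṁ = Q/Δh = 90000 / 667.86 = 134.76 kg/min

ṁ = 135 kg/min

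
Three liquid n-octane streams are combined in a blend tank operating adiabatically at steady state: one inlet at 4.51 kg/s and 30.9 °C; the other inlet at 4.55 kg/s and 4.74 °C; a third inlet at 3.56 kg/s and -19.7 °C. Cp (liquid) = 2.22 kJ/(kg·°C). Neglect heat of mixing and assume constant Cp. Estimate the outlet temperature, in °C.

T_out = 7.19 °C

Adiabatic, steady state ⇒ Σ ṁᵢCp,ᵢ(T_out − Tᵢ) = 0
Σ ṁᵢCp,ᵢTᵢ = 4.51×2.22×30.9 + 4.55×2.22×4.74 + 3.56×2.22×-19.7 = 201.56
Σ ṁᵢCp,ᵢ = 4.51×2.22 + 4.55×2.22 + 3.56×2.22 = 28.016
T_out = 201.56 / 28.016 = 7.1945 °C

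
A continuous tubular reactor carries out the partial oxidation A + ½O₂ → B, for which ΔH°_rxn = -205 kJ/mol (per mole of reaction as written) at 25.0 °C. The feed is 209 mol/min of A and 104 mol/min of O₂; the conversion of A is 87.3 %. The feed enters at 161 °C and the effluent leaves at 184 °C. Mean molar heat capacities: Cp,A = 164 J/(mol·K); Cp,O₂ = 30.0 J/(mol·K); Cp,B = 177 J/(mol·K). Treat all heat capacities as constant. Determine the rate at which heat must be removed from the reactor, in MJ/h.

Extent of reaction ξ = 0.873 × 209 = 182.46 mol/min
Reaction term: ξ·ΔH°_rxn = 182.46 × -205 = -37404 kJ/min
Sensible, feed 161→25 °C: -5085.9 kJ/min
Outlet flows (mol/min): A 26.543, O₂ 12.772, B 182.46
Sensible, products 25→184 °C: 5887.9 kJ/min
Q = ΔH = -36602 kJ/min = -610.03 kW
Heat removed = 2196.1 MJ/h

Q_out = 2200 MJ/h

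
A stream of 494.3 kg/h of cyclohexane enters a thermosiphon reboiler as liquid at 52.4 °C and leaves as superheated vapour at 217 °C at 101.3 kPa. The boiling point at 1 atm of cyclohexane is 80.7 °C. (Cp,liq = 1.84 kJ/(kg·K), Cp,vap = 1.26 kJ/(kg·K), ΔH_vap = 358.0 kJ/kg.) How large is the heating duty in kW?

liquid 52.4→80.7 °C: 52.072 kJ/kg
vaporisation at 80.7 °C: 358 kJ/kg
vapour 80.7→217 °C: 171.74 kJ/kg
Δh = 52.072 + 358 + 171.74 = 581.81 kJ/kg
Q = ṁ·Δh = 494.3 kg/h × 581.81 kJ/kg = 287590 kJ/h
|Q| = 79.886 kW

Q = 79.9 kW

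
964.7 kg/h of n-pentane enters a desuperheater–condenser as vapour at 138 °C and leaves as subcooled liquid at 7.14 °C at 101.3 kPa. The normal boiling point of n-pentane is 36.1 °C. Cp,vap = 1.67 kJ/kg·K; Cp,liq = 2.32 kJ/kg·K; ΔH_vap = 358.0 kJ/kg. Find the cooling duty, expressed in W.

vapour 138→36.1 °C: -170.17 kJ/kg
condensation at 36.1 °C: -358 kJ/kg
liquid 36.1→7.14 °C: -67.187 kJ/kg
Δh = -170.17 + -358 + -67.187 = -595.36 kJ/kg
Q = ṁ·Δh = 964.7 kg/h × -595.36 kJ/kg = -574340 kJ/h
|Q| = 159.54 kW = 159540 W

Q_c = 160000 W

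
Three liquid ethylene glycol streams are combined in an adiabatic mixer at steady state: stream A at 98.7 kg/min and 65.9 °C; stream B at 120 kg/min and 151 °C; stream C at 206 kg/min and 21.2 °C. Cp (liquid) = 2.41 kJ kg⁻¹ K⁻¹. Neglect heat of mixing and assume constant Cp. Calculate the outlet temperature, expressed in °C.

Energy balance with Q = 0: Σ ṁᵢCp,ᵢ(T_out − Tᵢ) = 0
T_out = Σ ṁᵢCp,ᵢTᵢ / Σ ṁᵢCp,ᵢ
      = 69870 / 1023.5 = 68.264 °C

T_out = 68.3 °C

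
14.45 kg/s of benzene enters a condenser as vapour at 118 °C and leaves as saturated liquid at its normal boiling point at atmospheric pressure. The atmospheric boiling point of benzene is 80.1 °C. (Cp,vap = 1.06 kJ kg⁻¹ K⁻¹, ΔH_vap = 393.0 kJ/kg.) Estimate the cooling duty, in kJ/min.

vapour 118→80.1 °C: -40.174 kJ/kg
condensation at 80.1 °C: -393 kJ/kg
Δh = -40.174 + -393 = -433.17 kJ/kg
Q = ṁ·Δh = 14.45 kg/s × -433.17 kJ/kg = -6259.4 kJ/s
|Q| = 6259.4 kW = 375560 kJ/min

Q_c = 376000 kJ/min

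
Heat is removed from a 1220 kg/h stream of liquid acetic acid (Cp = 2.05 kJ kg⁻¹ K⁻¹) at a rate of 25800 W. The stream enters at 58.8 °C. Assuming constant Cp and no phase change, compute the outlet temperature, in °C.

T_out = 21.7 °C

Q = 25800 W = 92880 kJ/h
ΔT = Q/(ṁ·Cp) = 92880/(1220×2.05) = 37.137 K
T_out = 58.8 − 37.137 = 21.663 °C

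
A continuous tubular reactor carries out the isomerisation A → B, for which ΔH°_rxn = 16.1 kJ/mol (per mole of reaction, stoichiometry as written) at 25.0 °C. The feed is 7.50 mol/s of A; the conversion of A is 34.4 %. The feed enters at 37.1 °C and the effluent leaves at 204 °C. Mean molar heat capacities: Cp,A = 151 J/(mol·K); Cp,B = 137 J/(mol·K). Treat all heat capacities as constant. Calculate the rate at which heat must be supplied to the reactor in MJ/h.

Q_in = 807 MJ/h

Extent of reaction ξ = 0.344 × 7.50 = 2.58 mol/s
Reaction term: ξ·ΔH°_rxn = 2.58 × 16.1 = 41.538 kJ/s
Sensible, feed 37.1→25 °C: -13.703 kJ/s
Outlet flows (mol/s): A 4.92, B 2.58
Sensible, products 25→204 °C: 196.25 kJ/s
Q = ΔH = 224.09 kJ/s = 224.09 kW
Heat supplied = 806.71 MJ/h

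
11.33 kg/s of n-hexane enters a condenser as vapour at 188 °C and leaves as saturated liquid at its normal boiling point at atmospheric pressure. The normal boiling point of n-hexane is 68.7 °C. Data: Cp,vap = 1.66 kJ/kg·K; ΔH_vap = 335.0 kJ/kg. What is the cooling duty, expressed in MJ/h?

Q_c = 21700 MJ/h

vapour 188→68.7 °C: -198.04 kJ/kg
condensation at 68.7 °C: -335 kJ/kg
Δh = -198.04 + -335 = -533.04 kJ/kg
Q = ṁ·Δh = 11.33 kg/s × -533.04 kJ/kg = -6039.3 kJ/s
|Q| = 6039.3 kW = 21742 MJ/h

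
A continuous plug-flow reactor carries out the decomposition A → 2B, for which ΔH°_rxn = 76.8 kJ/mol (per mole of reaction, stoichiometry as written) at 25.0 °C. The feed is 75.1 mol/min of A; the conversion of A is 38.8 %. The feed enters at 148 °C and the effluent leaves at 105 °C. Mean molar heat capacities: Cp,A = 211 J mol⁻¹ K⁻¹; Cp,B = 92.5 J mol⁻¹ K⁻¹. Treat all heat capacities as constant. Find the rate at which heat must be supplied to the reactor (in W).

Q_in = 24900 W

Extent of reaction ξ = 0.388 × 75.1 = 29.139 mol/min
Reaction term: ξ·ΔH°_rxn = 29.139 × 76.8 = 2237.9 kJ/min
Sensible, feed 148→25 °C: -1949.1 kJ/min
Outlet flows (mol/min): A 45.961, B 58.278
Sensible, products 25→105 °C: 1207.1 kJ/min
Q = ΔH = 1495.9 kJ/min = 24.931 kW
Heat supplied = 24931 W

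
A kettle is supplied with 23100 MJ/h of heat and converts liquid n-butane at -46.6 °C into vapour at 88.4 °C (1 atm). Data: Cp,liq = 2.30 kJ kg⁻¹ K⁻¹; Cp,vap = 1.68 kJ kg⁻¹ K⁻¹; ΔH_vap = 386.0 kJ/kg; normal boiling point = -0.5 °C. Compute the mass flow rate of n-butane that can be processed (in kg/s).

Δh = 2.30×(-0.5−-46.6) + 386.0 + 1.68×(88.4−-0.5) = 641.38 kJ/kg
Q = 23100 MJ/h = 6416.7 kJ/s = 6416.7 kJ/s
ṁ = Q/Δh = 6416.7 / 641.38 = 10.004 kg/s

ṁ = 10.0 kg/s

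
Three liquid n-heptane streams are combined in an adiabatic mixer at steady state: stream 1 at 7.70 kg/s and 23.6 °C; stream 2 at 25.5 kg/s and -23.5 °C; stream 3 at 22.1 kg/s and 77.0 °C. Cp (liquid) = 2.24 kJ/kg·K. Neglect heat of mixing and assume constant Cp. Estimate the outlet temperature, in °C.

T_out = 23.2 °C

No heat crosses the boundary, so H_out = H_in.
Σ ṁᵢCp,ᵢTᵢ = 7.70×2.24×23.6 + 25.5×2.24×-23.5 + 22.1×2.24×77.0 = 2876.5
Σ ṁᵢCp,ᵢ = 7.70×2.24 + 25.5×2.24 + 22.1×2.24 = 123.87
T_out = 2876.5 / 123.87 = 23.222 °C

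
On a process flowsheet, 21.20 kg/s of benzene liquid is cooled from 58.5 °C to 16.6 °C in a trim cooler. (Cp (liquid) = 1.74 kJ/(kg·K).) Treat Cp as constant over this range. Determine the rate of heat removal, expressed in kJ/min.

Q_c = 92700 kJ/min

Q = ṁ·Cp·ΔT = 21.20 × 1.74 × (16.6 − 58.5) = -1545.6 kJ/s
Cooling duty = 92736 kJ/min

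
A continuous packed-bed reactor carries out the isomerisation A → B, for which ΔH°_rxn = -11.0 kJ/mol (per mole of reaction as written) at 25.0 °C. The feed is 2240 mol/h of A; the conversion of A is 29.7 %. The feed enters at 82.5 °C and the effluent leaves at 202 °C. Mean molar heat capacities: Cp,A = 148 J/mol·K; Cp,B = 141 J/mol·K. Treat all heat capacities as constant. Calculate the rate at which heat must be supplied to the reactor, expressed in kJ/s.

Q_in = 8.74 kJ/s

Extent of reaction ξ = 0.297 × 2240 = 665.28 mol/h
Reaction term: ξ·ΔH°_rxn = 665.28 × -11.0 = -7318.1 kJ/h
Sensible, feed 82.5→25 °C: -19062 kJ/h
Outlet flows (mol/h): A 1574.7, B 665.28
Sensible, products 25→202 °C: 57855 kJ/h
Q = ΔH = 31474 kJ/h = 8.7429 kW
Heat supplied = 8.7429 kJ/s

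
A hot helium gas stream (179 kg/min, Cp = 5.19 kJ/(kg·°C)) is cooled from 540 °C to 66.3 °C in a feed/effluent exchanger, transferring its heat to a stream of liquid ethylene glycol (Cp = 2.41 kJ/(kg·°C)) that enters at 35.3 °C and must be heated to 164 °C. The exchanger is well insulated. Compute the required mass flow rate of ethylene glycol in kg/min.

ṁ_c = 1420 kg/min

Heat released by hot stream: Q = 179 × 5.19 × (540 − 66.3) = 440070 kJ/min
Energy balance on cold side (adiabatic exchanger): Q = ṁ_c·Cp_c·(T_c,out − T_c,in)
ṁ_c = 440070 / [2.41 × (164 − 35.3)] = 1418.8 kg/min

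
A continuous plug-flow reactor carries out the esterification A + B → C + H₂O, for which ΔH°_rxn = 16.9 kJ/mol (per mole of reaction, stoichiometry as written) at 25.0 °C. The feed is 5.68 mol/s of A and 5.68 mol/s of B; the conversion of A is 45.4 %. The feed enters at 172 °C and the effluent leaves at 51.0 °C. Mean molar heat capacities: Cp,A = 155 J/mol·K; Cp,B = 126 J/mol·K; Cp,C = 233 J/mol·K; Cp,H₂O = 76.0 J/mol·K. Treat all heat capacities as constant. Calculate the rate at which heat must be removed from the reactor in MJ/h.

Extent of reaction ξ = 0.454 × 5.68 = 2.5787 mol/s
Reaction term: ξ·ΔH°_rxn = 2.5787 × 16.9 = 43.58 kJ/s
Sensible, feed 172→25 °C: -234.62 kJ/s
Outlet flows (mol/s): A 3.1013, B 3.1013, C 2.5787, H₂O 2.5787
Sensible, products 25→51.0 °C: 43.375 kJ/s
Q = ΔH = -147.67 kJ/s = -147.67 kW
Heat removed = 531.6 MJ/h

Q_out = 532 MJ/h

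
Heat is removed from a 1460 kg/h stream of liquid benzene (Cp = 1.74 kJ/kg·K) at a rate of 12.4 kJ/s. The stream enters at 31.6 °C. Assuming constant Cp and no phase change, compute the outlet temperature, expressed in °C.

T_out = 14.0 °C

Q = 12.4 kJ/s = 44640 kJ/h
ΔT = Q/(ṁ·Cp) = 44640/(1460×1.74) = 17.572 K
T_out = 31.6 − 17.572 = 14.028 °C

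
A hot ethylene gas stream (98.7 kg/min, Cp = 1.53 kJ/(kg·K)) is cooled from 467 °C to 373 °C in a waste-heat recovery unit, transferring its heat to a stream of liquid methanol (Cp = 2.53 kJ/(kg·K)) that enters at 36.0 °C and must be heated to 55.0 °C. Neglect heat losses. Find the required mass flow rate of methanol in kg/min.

Heat released by hot stream: Q = 98.7 × 1.53 × (467 − 373) = 14195 kJ/min
Energy balance on cold side (adiabatic exchanger): Q = ṁ_c·Cp_c·(T_c,out − T_c,in)
ṁ_c = 14195 / [2.53 × (55.0 − 36.0)] = 295.3 kg/min

ṁ_c = 295 kg/min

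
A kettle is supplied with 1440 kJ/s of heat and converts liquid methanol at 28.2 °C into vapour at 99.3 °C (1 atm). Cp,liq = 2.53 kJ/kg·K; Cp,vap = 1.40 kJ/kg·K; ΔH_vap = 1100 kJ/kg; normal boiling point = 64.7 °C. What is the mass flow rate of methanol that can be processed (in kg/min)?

Δh = 2.53×(64.7−28.2) + 1100 + 1.40×(99.3−64.7) = 1240.8 kJ/kg
Q = 1440 kJ/s = 1440 kJ/s = 86400 kJ/min
ṁ = Q/Δh = 86400 / 1240.8 = 69.633 kg/min

ṁ = 69.6 kg/min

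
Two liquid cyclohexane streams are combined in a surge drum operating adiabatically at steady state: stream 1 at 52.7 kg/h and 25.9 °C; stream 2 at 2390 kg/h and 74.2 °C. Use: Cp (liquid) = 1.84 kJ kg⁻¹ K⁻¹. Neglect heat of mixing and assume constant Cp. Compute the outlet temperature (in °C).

No heat crosses the boundary, so H_out = H_in.
T_out = Σ ṁᵢCp,ᵢTᵢ / Σ ṁᵢCp,ᵢ
      = 328810 / 4494.6 = 73.158 °C

T_out = 73.2 °C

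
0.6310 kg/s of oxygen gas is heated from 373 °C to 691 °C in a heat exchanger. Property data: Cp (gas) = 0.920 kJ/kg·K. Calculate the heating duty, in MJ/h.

Q = ṁ·Cp·ΔT = 0.6310 × 0.920 × (691 − 373) = 184.61 kJ/s
Heating duty = 664.58 MJ/h

Q = 665 MJ/h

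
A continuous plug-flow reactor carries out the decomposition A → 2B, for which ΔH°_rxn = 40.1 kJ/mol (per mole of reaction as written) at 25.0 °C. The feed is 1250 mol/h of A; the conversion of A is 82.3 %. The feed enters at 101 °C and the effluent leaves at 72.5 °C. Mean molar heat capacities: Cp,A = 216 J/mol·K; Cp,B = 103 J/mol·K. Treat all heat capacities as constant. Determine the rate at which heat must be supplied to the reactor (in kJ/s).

Q_in = 9.19 kJ/s

Extent of reaction ξ = 0.823 × 1250 = 1028.8 mol/h
Reaction term: ξ·ΔH°_rxn = 1028.8 × 40.1 = 41253 kJ/h
Sensible, feed 101→25 °C: -20520 kJ/h
Outlet flows (mol/h): A 221.25, B 2057.5
Sensible, products 25→72.5 °C: 12336 kJ/h
Q = ΔH = 33069 kJ/h = 9.1859 kW
Heat supplied = 9.1859 kJ/s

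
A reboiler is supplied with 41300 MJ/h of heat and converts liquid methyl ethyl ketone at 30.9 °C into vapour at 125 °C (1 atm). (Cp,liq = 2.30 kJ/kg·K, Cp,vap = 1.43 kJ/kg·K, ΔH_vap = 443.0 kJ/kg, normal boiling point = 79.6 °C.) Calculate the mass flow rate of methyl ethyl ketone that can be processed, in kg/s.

Δh = 2.30×(79.6−30.9) + 443.0 + 1.43×(125−79.6) = 619.93 kJ/kg
Q = 41300 MJ/h = 11472 kJ/s = 11472 kJ/s
ṁ = Q/Δh = 11472 / 619.93 = 18.506 kg/s

ṁ = 18.5 kg/s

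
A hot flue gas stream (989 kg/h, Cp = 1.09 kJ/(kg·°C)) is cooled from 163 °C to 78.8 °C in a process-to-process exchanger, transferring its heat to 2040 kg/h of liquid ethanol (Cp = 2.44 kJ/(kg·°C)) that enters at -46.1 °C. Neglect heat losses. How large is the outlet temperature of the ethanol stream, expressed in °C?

Heat released by hot stream: Q = 989 × 1.09 × (163 − 78.8) = 90768 kJ/h
Energy balance on cold side (adiabatic exchanger): Q = ṁ_c·Cp_c·(T_c,out − T_c,in)
T_c,out = -46.1 + 90768/(2040 × 2.44) = -27.865 °C

T_c,out = -27.9 °C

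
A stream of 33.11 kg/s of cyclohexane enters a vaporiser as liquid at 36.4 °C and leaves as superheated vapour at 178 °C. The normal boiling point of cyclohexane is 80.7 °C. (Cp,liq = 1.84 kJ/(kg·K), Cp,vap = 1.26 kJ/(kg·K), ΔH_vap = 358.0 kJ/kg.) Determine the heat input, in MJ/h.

liquid 36.4→80.7 °C: 81.512 kJ/kg
vaporisation at 80.7 °C: 358 kJ/kg
vapour 80.7→178 °C: 122.6 kJ/kg
Δh = 81.512 + 358 + 122.6 = 562.11 kJ/kg
Q = ṁ·Δh = 33.11 kg/s × 562.11 kJ/kg = 18611 kJ/s
|Q| = 18611 kW = 67001 MJ/h

Q = 67000 MJ/h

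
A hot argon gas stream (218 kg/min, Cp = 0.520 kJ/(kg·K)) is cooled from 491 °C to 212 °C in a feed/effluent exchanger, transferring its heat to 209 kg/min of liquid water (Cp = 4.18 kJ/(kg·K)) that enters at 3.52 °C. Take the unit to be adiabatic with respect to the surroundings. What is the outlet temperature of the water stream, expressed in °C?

Heat released by hot stream: Q = 218 × 0.520 × (491 − 212) = 31627 kJ/min
Energy balance on cold side (adiabatic exchanger): Q = ṁ_c·Cp_c·(T_c,out − T_c,in)
T_c,out = 3.52 + 31627/(209 × 4.18) = 39.723 °C

T_c,out = 39.7 °C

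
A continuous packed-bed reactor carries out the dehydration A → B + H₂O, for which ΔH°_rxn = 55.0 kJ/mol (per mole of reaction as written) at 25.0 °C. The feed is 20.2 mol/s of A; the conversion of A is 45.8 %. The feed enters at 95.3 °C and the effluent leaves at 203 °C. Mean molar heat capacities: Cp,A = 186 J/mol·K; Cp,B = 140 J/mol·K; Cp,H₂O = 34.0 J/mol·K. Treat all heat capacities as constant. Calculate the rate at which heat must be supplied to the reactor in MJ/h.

Extent of reaction ξ = 0.458 × 20.2 = 9.2516 mol/s
Reaction term: ξ·ΔH°_rxn = 9.2516 × 55.0 = 508.84 kJ/s
Sensible, feed 95.3→25 °C: -264.13 kJ/s
Outlet flows (mol/s): A 10.948, B 9.2516, H₂O 9.2516
Sensible, products 25→203 °C: 649.02 kJ/s
Q = ΔH = 893.73 kJ/s = 893.73 kW
Heat supplied = 3217.4 MJ/h

Q_in = 3220 MJ/h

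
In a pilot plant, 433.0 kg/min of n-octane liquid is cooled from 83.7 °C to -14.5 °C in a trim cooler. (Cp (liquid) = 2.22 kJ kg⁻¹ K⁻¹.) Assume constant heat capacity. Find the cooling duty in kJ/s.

Q_c = 1570 kJ/s

Q = ṁ·Cp·ΔT = 433.0 × 2.22 × (-14.5 − 83.7) = -94396 kJ/min
Converting: 94396 / 60 s = 1573.3 kW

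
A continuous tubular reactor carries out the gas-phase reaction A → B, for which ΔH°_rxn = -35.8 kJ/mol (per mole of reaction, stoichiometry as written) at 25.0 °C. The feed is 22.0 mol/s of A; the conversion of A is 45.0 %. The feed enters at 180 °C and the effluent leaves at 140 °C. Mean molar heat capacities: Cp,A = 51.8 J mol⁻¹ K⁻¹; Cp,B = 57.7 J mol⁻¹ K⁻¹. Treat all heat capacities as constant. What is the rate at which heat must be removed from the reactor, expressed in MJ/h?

Extent of reaction ξ = 0.450 × 22.0 = 9.9 mol/s
Reaction term: ξ·ΔH°_rxn = 9.9 × -35.8 = -354.42 kJ/s
Sensible, feed 180→25 °C: -176.64 kJ/s
Outlet flows (mol/s): A 12.1, B 9.9
Sensible, products 25→140 °C: 137.77 kJ/s
Q = ΔH = -393.29 kJ/s = -393.29 kW
Heat removed = 1415.8 MJ/h

Q_out = 1420 MJ/h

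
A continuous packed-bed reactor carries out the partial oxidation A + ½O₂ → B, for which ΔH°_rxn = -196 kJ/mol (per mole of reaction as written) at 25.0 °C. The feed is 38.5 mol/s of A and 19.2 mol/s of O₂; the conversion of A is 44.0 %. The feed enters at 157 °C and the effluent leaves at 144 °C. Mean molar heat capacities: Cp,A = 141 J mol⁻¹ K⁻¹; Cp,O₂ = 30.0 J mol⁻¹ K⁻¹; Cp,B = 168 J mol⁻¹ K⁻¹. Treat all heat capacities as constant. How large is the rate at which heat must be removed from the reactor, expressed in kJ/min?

Q_out = 202000 kJ/min

Extent of reaction ξ = 0.440 × 38.5 = 16.94 mol/s
Reaction term: ξ·ΔH°_rxn = 16.94 × -196 = -3320.2 kJ/s
Sensible, feed 157→25 °C: -792.59 kJ/s
Outlet flows (mol/s): A 21.56, O₂ 10.73, B 16.94
Sensible, products 25→144 °C: 738.73 kJ/s
Q = ΔH = -3374.1 kJ/s = -3374.1 kW
Heat removed = 202450 kJ/min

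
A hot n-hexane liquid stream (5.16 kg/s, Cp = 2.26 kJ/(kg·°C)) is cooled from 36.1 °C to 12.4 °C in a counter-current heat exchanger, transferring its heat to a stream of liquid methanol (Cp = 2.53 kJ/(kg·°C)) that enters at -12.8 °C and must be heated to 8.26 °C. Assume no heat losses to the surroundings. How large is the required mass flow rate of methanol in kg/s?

ṁ_c = 5.19 kg/s

Heat released by hot stream: Q = 5.16 × 2.26 × (36.1 − 12.4) = 276.38 kJ/s
Energy balance on cold side (adiabatic exchanger): Q = ṁ_c·Cp_c·(T_c,out − T_c,in)
ṁ_c = 276.38 / [2.53 × (8.26 − -12.8)] = 5.1871 kg/s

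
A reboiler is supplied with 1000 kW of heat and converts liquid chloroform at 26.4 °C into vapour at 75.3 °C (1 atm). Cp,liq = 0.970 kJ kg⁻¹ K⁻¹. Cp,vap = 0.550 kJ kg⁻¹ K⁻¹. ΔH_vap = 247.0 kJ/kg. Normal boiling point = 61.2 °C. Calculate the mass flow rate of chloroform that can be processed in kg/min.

Δh = 0.970×(61.2−26.4) + 247.0 + 0.550×(75.3−61.2) = 288.51 kJ/kg
Q = 1000 kW = 1000 kJ/s = 60000 kJ/min
ṁ = Q/Δh = 60000 / 288.51 = 207.96 kg/min

ṁ = 208 kg/min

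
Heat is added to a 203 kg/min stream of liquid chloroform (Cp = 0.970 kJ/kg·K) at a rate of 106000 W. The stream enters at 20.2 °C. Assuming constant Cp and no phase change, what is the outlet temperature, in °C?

T_out = 52.5 °C

Q = 106000 W = 6360 kJ/min
ΔT = Q/(ṁ·Cp) = 6360/(203×0.970) = 32.299 K
T_out = 20.2 + 32.299 = 52.499 °C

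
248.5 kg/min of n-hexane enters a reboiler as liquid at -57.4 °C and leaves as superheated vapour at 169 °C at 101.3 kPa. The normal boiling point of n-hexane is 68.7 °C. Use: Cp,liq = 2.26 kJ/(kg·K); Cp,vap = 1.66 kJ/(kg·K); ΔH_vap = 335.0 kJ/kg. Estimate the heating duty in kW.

liquid -57.4→68.7 °C: 284.99 kJ/kg
vaporisation at 68.7 °C: 335 kJ/kg
vapour 68.7→169 °C: 166.5 kJ/kg
Δh = 284.99 + 335 + 166.5 = 786.48 kJ/kg
Q = ṁ·Δh = 248.5 kg/min × 786.48 kJ/kg = 195440 kJ/min
|Q| = 3257.4 kW

Q = 3260 kW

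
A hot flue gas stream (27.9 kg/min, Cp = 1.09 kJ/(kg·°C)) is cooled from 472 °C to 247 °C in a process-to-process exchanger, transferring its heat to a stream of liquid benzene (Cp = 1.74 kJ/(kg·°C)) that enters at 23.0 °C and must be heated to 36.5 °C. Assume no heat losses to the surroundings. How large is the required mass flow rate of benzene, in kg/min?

ṁ_c = 291 kg/min

Heat released by hot stream: Q = 27.9 × 1.09 × (472 − 247) = 6842.5 kJ/min
Energy balance on cold side (adiabatic exchanger): Q = ṁ_c·Cp_c·(T_c,out − T_c,in)
ṁ_c = 6842.5 / [1.74 × (36.5 − 23.0)] = 291.29 kg/min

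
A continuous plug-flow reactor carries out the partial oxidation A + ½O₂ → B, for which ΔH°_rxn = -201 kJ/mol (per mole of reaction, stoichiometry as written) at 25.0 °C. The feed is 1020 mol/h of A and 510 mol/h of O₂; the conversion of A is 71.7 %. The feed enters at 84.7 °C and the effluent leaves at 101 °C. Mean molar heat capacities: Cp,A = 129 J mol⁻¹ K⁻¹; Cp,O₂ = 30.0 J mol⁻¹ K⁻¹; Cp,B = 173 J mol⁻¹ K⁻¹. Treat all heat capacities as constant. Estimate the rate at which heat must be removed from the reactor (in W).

Extent of reaction ξ = 0.717 × 1020 = 731.34 mol/h
Reaction term: ξ·ΔH°_rxn = 731.34 × -201 = -147000 kJ/h
Sensible, feed 84.7→25 °C: -8768.7 kJ/h
Outlet flows (mol/h): A 288.66, O₂ 144.33, B 731.34
Sensible, products 25→101 °C: 12775 kJ/h
Q = ΔH = -142990 kJ/h = -39.72 kW
Heat removed = 39720 W

Q_out = 39700 W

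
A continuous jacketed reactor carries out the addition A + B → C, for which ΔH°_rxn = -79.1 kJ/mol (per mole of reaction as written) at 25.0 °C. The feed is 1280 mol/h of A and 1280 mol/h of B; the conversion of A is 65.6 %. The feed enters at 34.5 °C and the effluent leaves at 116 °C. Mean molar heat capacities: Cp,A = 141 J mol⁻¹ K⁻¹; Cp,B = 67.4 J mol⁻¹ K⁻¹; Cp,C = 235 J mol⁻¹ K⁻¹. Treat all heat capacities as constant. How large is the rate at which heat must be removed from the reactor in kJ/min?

Extent of reaction ξ = 0.656 × 1280 = 839.68 mol/h
Reaction term: ξ·ΔH°_rxn = 839.68 × -79.1 = -66419 kJ/h
Sensible, feed 34.5→25 °C: -2534.1 kJ/h
Outlet flows (mol/h): A 440.32, B 440.32, C 839.68
Sensible, products 25→116 °C: 26307 kJ/h
Q = ΔH = -42646 kJ/h = -11.846 kW
Heat removed = 710.76 kJ/min

Q_out = 711 kJ/min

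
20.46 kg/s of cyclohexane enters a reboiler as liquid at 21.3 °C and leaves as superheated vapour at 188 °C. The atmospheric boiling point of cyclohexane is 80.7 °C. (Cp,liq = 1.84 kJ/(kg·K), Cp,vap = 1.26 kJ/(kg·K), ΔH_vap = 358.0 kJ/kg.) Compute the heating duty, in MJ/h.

liquid 21.3→80.7 °C: 109.3 kJ/kg
vaporisation at 80.7 °C: 358 kJ/kg
vapour 80.7→188 °C: 135.2 kJ/kg
Δh = 109.3 + 358 + 135.2 = 602.49 kJ/kg
Q = ṁ·Δh = 20.46 kg/s × 602.49 kJ/kg = 12327 kJ/s
|Q| = 12327 kW = 44377 MJ/h

Q = 44400 MJ/h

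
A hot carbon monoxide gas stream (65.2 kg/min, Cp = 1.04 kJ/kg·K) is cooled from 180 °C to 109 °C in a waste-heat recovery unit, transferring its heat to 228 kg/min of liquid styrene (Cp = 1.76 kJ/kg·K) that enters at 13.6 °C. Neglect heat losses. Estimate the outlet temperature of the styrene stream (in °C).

Heat released by hot stream: Q = 65.2 × 1.04 × (180 − 109) = 4814.4 kJ/min
Energy balance on cold side (adiabatic exchanger): Q = ṁ_c·Cp_c·(T_c,out − T_c,in)
T_c,out = 13.6 + 4814.4/(228 × 1.76) = 25.598 °C

T_c,out = 25.6 °C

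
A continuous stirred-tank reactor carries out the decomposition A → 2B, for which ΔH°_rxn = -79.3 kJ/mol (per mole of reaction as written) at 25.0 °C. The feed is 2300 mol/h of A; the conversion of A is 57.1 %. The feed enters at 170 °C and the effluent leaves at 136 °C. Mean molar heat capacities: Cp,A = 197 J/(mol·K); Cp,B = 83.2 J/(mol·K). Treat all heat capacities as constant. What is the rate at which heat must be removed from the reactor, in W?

Extent of reaction ξ = 0.571 × 2300 = 1313.3 mol/h
Reaction term: ξ·ΔH°_rxn = 1313.3 × -79.3 = -104140 kJ/h
Sensible, feed 170→25 °C: -65700 kJ/h
Outlet flows (mol/h): A 986.7, B 2626.6
Sensible, products 25→136 °C: 45833 kJ/h
Q = ΔH = -124010 kJ/h = -34.447 kW
Heat removed = 34447 W

Q_out = 34400 W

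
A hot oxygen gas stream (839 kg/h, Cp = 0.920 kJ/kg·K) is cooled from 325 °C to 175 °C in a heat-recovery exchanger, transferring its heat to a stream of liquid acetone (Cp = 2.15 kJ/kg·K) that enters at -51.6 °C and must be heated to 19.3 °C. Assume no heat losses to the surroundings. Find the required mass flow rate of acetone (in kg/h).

ṁ_c = 760 kg/h

Heat released by hot stream: Q = 839 × 0.920 × (325 − 175) = 115780 kJ/h
Energy balance on cold side (adiabatic exchanger): Q = ṁ_c·Cp_c·(T_c,out − T_c,in)
ṁ_c = 115780 / [2.15 × (19.3 − -51.6)] = 759.55 kg/h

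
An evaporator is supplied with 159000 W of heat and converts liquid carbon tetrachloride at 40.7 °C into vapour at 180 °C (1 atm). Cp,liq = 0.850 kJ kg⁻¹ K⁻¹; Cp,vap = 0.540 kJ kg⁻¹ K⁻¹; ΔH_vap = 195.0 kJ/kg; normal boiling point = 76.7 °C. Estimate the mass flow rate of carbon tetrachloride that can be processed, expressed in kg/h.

Δh = 0.850×(76.7−40.7) + 195.0 + 0.540×(180−76.7) = 281.38 kJ/kg
Q = 159000 W = 159 kJ/s = 572400 kJ/h
ṁ = Q/Δh = 572400 / 281.38 = 2034.2 kg/h

ṁ = 2030 kg/h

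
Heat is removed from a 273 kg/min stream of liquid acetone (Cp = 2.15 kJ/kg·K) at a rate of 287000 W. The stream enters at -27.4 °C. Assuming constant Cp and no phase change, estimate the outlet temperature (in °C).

Q = 287000 W = 17220 kJ/min
ΔT = Q/(ṁ·Cp) = 17220/(273×2.15) = 29.338 K
T_out = -27.4 − 29.338 = -56.738 °C

T_out = -56.7 °C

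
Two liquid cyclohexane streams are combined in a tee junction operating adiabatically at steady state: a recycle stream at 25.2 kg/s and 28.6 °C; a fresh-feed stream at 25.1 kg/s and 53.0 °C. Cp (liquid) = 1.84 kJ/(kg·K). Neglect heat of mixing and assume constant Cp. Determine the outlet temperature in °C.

T_out = 40.8 °C

Energy balance with Q = 0: Σ ṁᵢCp,ᵢ(T_out − Tᵢ) = 0
Σ ṁᵢCp,ᵢTᵢ = 25.2×1.84×28.6 + 25.1×1.84×53.0 = 3773.9
Σ ṁᵢCp,ᵢ = 25.2×1.84 + 25.1×1.84 = 92.552
T_out = 3773.9 / 92.552 = 40.776 °C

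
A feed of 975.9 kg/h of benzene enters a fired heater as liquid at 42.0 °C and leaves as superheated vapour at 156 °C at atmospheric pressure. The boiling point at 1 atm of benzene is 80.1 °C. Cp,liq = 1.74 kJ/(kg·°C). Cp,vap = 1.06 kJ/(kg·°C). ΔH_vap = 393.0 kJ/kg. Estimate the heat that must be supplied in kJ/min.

liquid 42.0→80.1 °C: 66.294 kJ/kg
vaporisation at 80.1 °C: 393 kJ/kg
vapour 80.1→156 °C: 80.454 kJ/kg
Δh = 66.294 + 393 + 80.454 = 539.75 kJ/kg
Q = ṁ·Δh = 975.9 kg/h × 539.75 kJ/kg = 526740 kJ/h
|Q| = 146.32 kW = 8779 kJ/min

Q = 8780 kJ/min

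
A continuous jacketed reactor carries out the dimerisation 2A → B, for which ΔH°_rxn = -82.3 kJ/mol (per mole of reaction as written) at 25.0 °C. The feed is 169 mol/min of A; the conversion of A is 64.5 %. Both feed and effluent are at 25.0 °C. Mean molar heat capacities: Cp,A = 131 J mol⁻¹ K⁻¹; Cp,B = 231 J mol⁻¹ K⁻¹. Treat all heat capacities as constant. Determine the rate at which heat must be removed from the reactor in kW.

Q_out = 74.8 kW

Extent of reaction ξ = 0.645 × 169 / 2 = 54.503 mol/min
Reaction term: ξ·ΔH°_rxn = 54.503 × -82.3 = -4485.6 kJ/min
Q = ΔH = -4485.6 kJ/min = -74.759 kW
Heat removed = 74.759 kW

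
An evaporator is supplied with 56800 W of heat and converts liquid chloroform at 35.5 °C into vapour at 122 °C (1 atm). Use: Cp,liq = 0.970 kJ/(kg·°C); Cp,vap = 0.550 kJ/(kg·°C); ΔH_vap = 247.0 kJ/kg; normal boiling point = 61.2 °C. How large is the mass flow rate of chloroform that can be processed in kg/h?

Δh = 0.970×(61.2−35.5) + 247.0 + 0.550×(122−61.2) = 305.37 kJ/kg
Q = 56800 W = 56.8 kJ/s = 204480 kJ/h
ṁ = Q/Δh = 204480 / 305.37 = 669.62 kg/h

ṁ = 670 kg/h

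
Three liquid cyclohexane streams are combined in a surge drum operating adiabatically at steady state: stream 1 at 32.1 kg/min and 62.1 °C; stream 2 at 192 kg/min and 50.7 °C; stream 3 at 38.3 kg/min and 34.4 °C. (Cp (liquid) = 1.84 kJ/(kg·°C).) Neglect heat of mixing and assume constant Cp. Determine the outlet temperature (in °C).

Adiabatic, steady state ⇒ Σ ṁᵢCp,ᵢ(T_out − Tᵢ) = 0
T_out = Σ ṁᵢCp,ᵢTᵢ / Σ ṁᵢCp,ᵢ
      = 24003 / 482.82 = 49.715 °C

T_out = 49.7 °C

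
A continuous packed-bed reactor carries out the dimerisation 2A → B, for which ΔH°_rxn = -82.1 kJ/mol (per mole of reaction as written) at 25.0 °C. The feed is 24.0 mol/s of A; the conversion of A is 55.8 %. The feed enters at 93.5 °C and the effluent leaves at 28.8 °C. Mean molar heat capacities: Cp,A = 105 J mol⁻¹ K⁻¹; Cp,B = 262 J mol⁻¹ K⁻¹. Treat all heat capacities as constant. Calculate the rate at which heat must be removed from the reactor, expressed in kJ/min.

Extent of reaction ξ = 0.558 × 24.0 / 2 = 6.696 mol/s
Reaction term: ξ·ΔH°_rxn = 6.696 × -82.1 = -549.74 kJ/s
Sensible, feed 93.5→25 °C: -172.62 kJ/s
Outlet flows (mol/s): A 10.608, B 6.696
Sensible, products 25→28.8 °C: 10.899 kJ/s
Q = ΔH = -711.46 kJ/s = -711.46 kW
Heat removed = 42688 kJ/min

Q_out = 42700 kJ/min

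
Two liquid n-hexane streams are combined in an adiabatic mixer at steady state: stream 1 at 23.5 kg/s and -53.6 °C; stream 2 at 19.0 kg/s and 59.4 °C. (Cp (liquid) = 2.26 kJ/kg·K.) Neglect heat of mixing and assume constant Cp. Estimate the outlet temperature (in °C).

T_out = -3.08 °C

No heat crosses the boundary, so H_out = H_in.
T_out = Σ ṁᵢCp,ᵢTᵢ / Σ ṁᵢCp,ᵢ
      = -296.06 / 96.05 = -3.0824 °C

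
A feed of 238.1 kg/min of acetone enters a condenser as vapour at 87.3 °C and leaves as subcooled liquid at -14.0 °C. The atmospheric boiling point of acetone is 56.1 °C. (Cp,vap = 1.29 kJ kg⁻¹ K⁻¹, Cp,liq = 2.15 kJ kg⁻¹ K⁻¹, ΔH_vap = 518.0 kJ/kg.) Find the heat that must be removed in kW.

Q_c = 2810 kW

vapour 87.3→56.1 °C: -40.248 kJ/kg
condensation at 56.1 °C: -518 kJ/kg
liquid 56.1→-14.0 °C: -150.71 kJ/kg
Δh = -40.248 + -518 + -150.71 = -708.96 kJ/kg
Q = ṁ·Δh = 238.1 kg/min × -708.96 kJ/kg = -168800 kJ/min
|Q| = 2813.4 kW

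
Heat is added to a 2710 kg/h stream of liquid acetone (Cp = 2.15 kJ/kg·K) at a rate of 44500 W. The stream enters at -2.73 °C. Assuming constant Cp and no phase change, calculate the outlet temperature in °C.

Q = 44500 W = 160200 kJ/h
ΔT = Q/(ṁ·Cp) = 160200/(2710×2.15) = 27.495 K
T_out = -2.73 + 27.495 = 24.765 °C

T_out = 24.8 °C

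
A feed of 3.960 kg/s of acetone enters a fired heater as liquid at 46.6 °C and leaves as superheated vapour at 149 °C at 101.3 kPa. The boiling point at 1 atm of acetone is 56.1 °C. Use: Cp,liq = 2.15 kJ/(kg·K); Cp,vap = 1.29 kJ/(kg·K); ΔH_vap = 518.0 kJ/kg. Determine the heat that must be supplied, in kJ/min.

liquid 46.6→56.1 °C: 20.425 kJ/kg
vaporisation at 56.1 °C: 518 kJ/kg
vapour 56.1→149 °C: 119.84 kJ/kg
Δh = 20.425 + 518 + 119.84 = 658.27 kJ/kg
Q = ṁ·Δh = 3.960 kg/s × 658.27 kJ/kg = 2606.7 kJ/s
|Q| = 2606.7 kW = 156400 kJ/min

Q = 156000 kJ/min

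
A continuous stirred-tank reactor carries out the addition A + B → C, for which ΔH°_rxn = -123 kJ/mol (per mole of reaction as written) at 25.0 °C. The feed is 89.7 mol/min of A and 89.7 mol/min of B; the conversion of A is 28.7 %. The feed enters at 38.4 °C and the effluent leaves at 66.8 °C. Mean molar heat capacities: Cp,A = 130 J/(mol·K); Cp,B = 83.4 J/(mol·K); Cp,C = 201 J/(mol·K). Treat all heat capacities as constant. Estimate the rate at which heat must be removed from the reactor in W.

Q_out = 43900 W

Extent of reaction ξ = 0.287 × 89.7 = 25.744 mol/min
Reaction term: ξ·ΔH°_rxn = 25.744 × -123 = -3166.5 kJ/min
Sensible, feed 38.4→25 °C: -256.5 kJ/min
Outlet flows (mol/min): A 63.956, B 63.956, C 25.744
Sensible, products 25→66.8 °C: 786.79 kJ/min
Q = ΔH = -2636.2 kJ/min = -43.937 kW
Heat removed = 43937 W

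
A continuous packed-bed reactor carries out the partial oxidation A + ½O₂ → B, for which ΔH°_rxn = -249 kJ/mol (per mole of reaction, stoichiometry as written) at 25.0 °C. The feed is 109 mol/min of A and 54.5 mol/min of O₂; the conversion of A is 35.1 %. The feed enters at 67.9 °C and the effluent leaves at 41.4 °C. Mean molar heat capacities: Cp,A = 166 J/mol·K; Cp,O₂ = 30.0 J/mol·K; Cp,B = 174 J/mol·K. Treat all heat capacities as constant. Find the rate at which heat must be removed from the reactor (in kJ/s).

Q_out = 168 kJ/s

Extent of reaction ξ = 0.351 × 109 = 38.259 mol/min
Reaction term: ξ·ΔH°_rxn = 38.259 × -249 = -9526.5 kJ/min
Sensible, feed 67.9→25 °C: -846.37 kJ/min
Outlet flows (mol/min): A 70.741, O₂ 35.37, B 38.259
Sensible, products 25→41.4 °C: 319.16 kJ/min
Q = ΔH = -10054 kJ/min = -167.56 kW
Heat removed = 167.56 kJ/s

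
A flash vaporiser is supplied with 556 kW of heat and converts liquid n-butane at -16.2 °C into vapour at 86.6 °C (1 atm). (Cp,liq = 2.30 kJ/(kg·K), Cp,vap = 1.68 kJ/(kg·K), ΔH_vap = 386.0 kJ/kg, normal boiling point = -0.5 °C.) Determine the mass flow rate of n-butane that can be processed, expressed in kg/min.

ṁ = 58.7 kg/min

Δh = 2.30×(-0.5−-16.2) + 386.0 + 1.68×(86.6−-0.5) = 568.44 kJ/kg
Q = 556 kW = 556 kJ/s = 33360 kJ/min
ṁ = Q/Δh = 33360 / 568.44 = 58.687 kg/min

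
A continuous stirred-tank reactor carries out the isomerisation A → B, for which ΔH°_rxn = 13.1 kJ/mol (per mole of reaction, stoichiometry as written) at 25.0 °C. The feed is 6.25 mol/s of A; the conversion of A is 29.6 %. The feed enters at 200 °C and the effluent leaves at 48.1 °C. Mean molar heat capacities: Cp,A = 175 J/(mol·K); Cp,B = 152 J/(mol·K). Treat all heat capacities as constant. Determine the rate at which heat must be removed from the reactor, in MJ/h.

Q_out = 514 MJ/h

Extent of reaction ξ = 0.296 × 6.25 = 1.85 mol/s
Reaction term: ξ·ΔH°_rxn = 1.85 × 13.1 = 24.235 kJ/s
Sensible, feed 200→25 °C: -191.41 kJ/s
Outlet flows (mol/s): A 4.4, B 1.85
Sensible, products 25→48.1 °C: 24.283 kJ/s
Q = ΔH = -142.89 kJ/s = -142.89 kW
Heat removed = 514.4 MJ/h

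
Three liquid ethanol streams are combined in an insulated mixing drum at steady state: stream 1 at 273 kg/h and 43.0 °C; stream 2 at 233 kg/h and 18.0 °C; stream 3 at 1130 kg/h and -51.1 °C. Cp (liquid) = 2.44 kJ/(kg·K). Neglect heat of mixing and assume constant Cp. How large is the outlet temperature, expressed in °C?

Adiabatic, steady state ⇒ Σ ṁᵢCp,ᵢ(T_out − Tᵢ) = 0
Σ ṁᵢCp,ᵢTᵢ = 273×2.44×43.0 + 233×2.44×18.0 + 1130×2.44×-51.1 = -102020
Σ ṁᵢCp,ᵢ = 273×2.44 + 233×2.44 + 1130×2.44 = 3991.8
T_out = -102020 / 3991.8 = -25.556 °C

T_out = -25.6 °C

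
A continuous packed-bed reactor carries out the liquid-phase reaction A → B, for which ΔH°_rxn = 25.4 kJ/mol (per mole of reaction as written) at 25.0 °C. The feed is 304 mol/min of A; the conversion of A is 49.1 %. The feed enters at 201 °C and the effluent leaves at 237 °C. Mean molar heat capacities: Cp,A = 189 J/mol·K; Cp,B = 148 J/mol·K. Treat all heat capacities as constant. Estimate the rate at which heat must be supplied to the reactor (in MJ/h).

Q_in = 274 MJ/h

Extent of reaction ξ = 0.491 × 304 = 149.26 mol/min
Reaction term: ξ·ΔH°_rxn = 149.26 × 25.4 = 3791.3 kJ/min
Sensible, feed 201→25 °C: -10112 kJ/min
Outlet flows (mol/min): A 154.74, B 149.26
Sensible, products 25→237 °C: 10883 kJ/min
Q = ΔH = 4562.3 kJ/min = 76.039 kW
Heat supplied = 273.74 MJ/h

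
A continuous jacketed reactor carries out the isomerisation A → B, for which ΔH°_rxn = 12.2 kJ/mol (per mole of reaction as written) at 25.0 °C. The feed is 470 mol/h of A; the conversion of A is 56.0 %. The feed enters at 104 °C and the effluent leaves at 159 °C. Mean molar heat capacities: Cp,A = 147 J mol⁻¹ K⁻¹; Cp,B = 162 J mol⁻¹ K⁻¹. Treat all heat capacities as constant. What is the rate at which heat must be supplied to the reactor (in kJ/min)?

Q_in = 126 kJ/min

Extent of reaction ξ = 0.560 × 470 = 263.2 mol/h
Reaction term: ξ·ΔH°_rxn = 263.2 × 12.2 = 3211 kJ/h
Sensible, feed 104→25 °C: -5458.1 kJ/h
Outlet flows (mol/h): A 206.8, B 263.2
Sensible, products 25→159 °C: 9787.1 kJ/h
Q = ΔH = 7540 kJ/h = 2.0945 kW
Heat supplied = 125.67 kJ/min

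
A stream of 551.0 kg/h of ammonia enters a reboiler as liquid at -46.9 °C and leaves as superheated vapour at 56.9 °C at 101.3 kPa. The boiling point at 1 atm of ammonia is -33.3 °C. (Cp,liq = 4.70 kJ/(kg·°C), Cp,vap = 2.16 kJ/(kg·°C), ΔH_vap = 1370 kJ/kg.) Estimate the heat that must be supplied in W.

liquid -46.9→-33.3 °C: 63.92 kJ/kg
vaporisation at -33.3 °C: 1370 kJ/kg
vapour -33.3→56.9 °C: 194.83 kJ/kg
Δh = 63.92 + 1370 + 194.83 = 1628.8 kJ/kg
Q = ṁ·Δh = 551.0 kg/h × 1628.8 kJ/kg = 897440 kJ/h
|Q| = 249.29 kW = 249290 W

Q = 249000 W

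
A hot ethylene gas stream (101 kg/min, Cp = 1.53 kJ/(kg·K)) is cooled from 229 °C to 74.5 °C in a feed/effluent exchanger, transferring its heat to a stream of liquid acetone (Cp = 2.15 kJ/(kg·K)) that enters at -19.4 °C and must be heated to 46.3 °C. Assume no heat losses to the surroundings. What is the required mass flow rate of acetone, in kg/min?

ṁ_c = 169 kg/min

Heat released by hot stream: Q = 101 × 1.53 × (229 − 74.5) = 23875 kJ/min
Energy balance on cold side (adiabatic exchanger): Q = ṁ_c·Cp_c·(T_c,out − T_c,in)
ṁ_c = 23875 / [2.15 × (46.3 − -19.4)] = 169.02 kg/min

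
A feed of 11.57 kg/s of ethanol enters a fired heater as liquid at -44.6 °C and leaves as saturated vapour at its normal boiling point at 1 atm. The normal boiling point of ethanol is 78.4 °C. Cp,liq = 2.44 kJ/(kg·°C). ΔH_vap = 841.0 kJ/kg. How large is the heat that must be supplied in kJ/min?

Q = 792000 kJ/min

liquid -44.6→78.4 °C: 300.12 kJ/kg
vaporisation at 78.4 °C: 841 kJ/kg
Δh = 300.12 + 841 = 1141.1 kJ/kg
Q = ṁ·Δh = 11.57 kg/s × 1141.1 kJ/kg = 13203 kJ/s
|Q| = 13203 kW = 792170 kJ/min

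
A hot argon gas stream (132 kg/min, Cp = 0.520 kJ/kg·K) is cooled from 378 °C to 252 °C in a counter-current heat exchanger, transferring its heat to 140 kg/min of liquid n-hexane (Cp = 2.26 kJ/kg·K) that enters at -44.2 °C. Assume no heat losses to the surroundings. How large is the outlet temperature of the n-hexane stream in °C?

Heat released by hot stream: Q = 132 × 0.520 × (378 − 252) = 8648.6 kJ/min
Energy balance on cold side (adiabatic exchanger): Q = ṁ_c·Cp_c·(T_c,out − T_c,in)
T_c,out = -44.2 + 8648.6/(140 × 2.26) = -16.865 °C

T_c,out = -16.9 °C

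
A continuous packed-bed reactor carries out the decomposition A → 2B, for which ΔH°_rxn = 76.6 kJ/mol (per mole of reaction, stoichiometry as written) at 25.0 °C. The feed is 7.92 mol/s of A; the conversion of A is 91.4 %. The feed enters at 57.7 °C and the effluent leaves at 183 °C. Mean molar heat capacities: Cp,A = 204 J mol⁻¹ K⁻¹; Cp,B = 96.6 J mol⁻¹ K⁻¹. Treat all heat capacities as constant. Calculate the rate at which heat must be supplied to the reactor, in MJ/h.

Extent of reaction ξ = 0.914 × 7.92 = 7.2389 mol/s
Reaction term: ξ·ΔH°_rxn = 7.2389 × 76.6 = 554.5 kJ/s
Sensible, feed 57.7→25 °C: -52.833 kJ/s
Outlet flows (mol/s): A 0.68112, B 14.478
Sensible, products 25→183 °C: 242.93 kJ/s
Q = ΔH = 744.59 kJ/s = 744.59 kW
Heat supplied = 2680.5 MJ/h

Q_in = 2680 MJ/h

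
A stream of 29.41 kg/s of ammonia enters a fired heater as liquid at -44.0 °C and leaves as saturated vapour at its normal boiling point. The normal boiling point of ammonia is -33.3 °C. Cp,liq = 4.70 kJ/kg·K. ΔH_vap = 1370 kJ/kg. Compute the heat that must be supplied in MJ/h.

liquid -44.0→-33.3 °C: 50.29 kJ/kg
vaporisation at -33.3 °C: 1370 kJ/kg
Δh = 50.29 + 1370 = 1420.3 kJ/kg
Q = ṁ·Δh = 29.41 kg/s × 1420.3 kJ/kg = 41771 kJ/s
|Q| = 41771 kW = 150370 MJ/h

Q = 150000 MJ/h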